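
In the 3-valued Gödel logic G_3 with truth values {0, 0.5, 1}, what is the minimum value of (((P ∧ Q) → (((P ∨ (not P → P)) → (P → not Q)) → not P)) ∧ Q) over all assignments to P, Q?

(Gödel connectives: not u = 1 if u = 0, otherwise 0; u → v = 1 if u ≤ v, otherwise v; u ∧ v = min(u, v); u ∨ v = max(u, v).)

0.00

The minimum is attained at P = 0, Q = 0:
  (P ∧ Q) = min(0, 0) = 0
  not P: Gödel ¬ of 0 = 1 (operand is 0)
  (not P → P): 1 > 0, so result = 0
  (P ∨ (not P → P)) = max(0, 0) = 0
  not Q: Gödel ¬ of 0 = 1 (operand is 0)
  (P → not Q): 0 ≤ 1, so result = 1
  ((P ∨ (not P → P)) → (P → not Q)): 0 ≤ 1, so result = 1
  not P: Gödel ¬ of 0 = 1 (operand is 0)
  (((P ∨ (not P → P)) → (P → not Q)) → not P): 1 ≤ 1, so result = 1
  ((P ∧ Q) → (((P ∨ (not P → P)) → (P → not Q)) → not P)): 0 ≤ 1, so result = 1
  (((P ∧ Q) → (((P ∨ (not P → P)) → (P → not Q)) → not P)) ∧ Q) = min(1, 0) = 0
Checking all 9 assignments confirms none give a value below 0.00.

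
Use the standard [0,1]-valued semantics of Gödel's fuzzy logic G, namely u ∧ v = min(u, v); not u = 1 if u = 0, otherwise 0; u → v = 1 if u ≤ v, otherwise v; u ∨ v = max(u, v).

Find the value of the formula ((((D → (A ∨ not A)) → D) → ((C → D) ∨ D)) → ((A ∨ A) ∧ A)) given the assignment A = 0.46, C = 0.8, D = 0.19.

0.46

not A: Gödel ¬ of 0.46 = 0 (operand ≠ 0)
(A ∨ not A) = max(0.46, 0) = 0.46
(D → (A ∨ not A)): 0.19 ≤ 0.46, so result = 1
((D → (A ∨ not A)) → D): 1 > 0.19, so result = 0.19
(C → D): 0.8 > 0.19, so result = 0.19
((C → D) ∨ D) = max(0.19, 0.19) = 0.19
(((D → (A ∨ not A)) → D) → ((C → D) ∨ D)): 0.19 ≤ 0.19, so result = 1
(A ∨ A) = max(0.46, 0.46) = 0.46
((A ∨ A) ∧ A) = min(0.46, 0.46) = 0.46
((((D → (A ∨ not A)) → D) → ((C → D) ∨ D)) → ((A ∨ A) ∧ A)): 1 > 0.46, so result = 0.46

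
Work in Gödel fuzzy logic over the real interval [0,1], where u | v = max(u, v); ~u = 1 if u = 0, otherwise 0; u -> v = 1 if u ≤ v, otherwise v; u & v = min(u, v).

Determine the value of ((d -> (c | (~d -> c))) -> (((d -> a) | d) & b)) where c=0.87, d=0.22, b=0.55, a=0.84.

0.55

~d: Gödel ¬ of 0.22 = 0 (operand ≠ 0)
(~d -> c): 0 ≤ 0.87, so result = 1
(c | (~d -> c)) = max(0.87, 1) = 1
(d -> (c | (~d -> c))): 0.22 ≤ 1, so result = 1
(d -> a): 0.22 ≤ 0.84, so result = 1
((d -> a) | d) = max(1, 0.22) = 1
(((d -> a) | d) & b) = min(1, 0.55) = 0.55
((d -> (c | (~d -> c))) -> (((d -> a) | d) & b)): 1 > 0.55, so result = 0.55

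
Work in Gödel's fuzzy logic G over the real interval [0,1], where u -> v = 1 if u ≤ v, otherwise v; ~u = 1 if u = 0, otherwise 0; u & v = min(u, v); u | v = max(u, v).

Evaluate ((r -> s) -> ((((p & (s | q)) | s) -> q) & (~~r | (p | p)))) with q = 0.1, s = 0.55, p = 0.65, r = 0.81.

(r -> s): 0.81 > 0.55, so result = 0.55
(s | q) = max(0.55, 0.1) = 0.55
(p & (s | q)) = min(0.65, 0.55) = 0.55
((p & (s | q)) | s) = max(0.55, 0.55) = 0.55
(((p & (s | q)) | s) -> q): 0.55 > 0.1, so result = 0.1
~r: Gödel ¬ of 0.81 = 0 (operand ≠ 0)
~~r: Gödel ¬ of 0 = 1 (operand is 0)
(p | p) = max(0.65, 0.65) = 0.65
(~~r | (p | p)) = max(1, 0.65) = 1
((((p & (s | q)) | s) -> q) & (~~r | (p | p))) = min(0.1, 1) = 0.1
((r -> s) -> ((((p & (s | q)) | s) -> q) & (~~r | (p | p)))): 0.55 > 0.1, so result = 0.1

0.10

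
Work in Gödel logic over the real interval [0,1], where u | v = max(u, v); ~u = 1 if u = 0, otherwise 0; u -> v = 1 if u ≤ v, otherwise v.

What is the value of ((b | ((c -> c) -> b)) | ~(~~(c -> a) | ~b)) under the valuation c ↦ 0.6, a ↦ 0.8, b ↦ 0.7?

(c -> c): 0.6 ≤ 0.6, so result = 1
((c -> c) -> b): 1 > 0.7, so result = 0.7
(b | ((c -> c) -> b)) = max(0.7, 0.7) = 0.7
(c -> a): 0.6 ≤ 0.8, so result = 1
~(c -> a): Gödel ¬ of 1 = 0 (operand ≠ 0)
~~(c -> a): Gödel ¬ of 0 = 1 (operand is 0)
~b: Gödel ¬ of 0.7 = 0 (operand ≠ 0)
(~~(c -> a) | ~b) = max(1, 0) = 1
~(~~(c -> a) | ~b): Gödel ¬ of 1 = 0 (operand ≠ 0)
((b | ((c -> c) -> b)) | ~(~~(c -> a) | ~b)) = max(0.7, 0) = 0.7

0.70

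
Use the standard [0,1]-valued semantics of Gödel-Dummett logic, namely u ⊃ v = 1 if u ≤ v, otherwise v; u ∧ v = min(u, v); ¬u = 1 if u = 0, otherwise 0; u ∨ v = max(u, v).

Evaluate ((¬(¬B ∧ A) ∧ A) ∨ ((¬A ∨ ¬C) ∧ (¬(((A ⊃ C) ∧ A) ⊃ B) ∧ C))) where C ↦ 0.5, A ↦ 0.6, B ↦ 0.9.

0.60

¬B: Gödel ¬ of 0.9 = 0 (operand ≠ 0)
(¬B ∧ A) = min(0, 0.6) = 0
¬(¬B ∧ A): Gödel ¬ of 0 = 1 (operand is 0)
(¬(¬B ∧ A) ∧ A) = min(1, 0.6) = 0.6
¬A: Gödel ¬ of 0.6 = 0 (operand ≠ 0)
¬C: Gödel ¬ of 0.5 = 0 (operand ≠ 0)
(¬A ∨ ¬C) = max(0, 0) = 0
(A ⊃ C): 0.6 > 0.5, so result = 0.5
((A ⊃ C) ∧ A) = min(0.5, 0.6) = 0.5
(((A ⊃ C) ∧ A) ⊃ B): 0.5 ≤ 0.9, so result = 1
¬(((A ⊃ C) ∧ A) ⊃ B): Gödel ¬ of 1 = 0 (operand ≠ 0)
(¬(((A ⊃ C) ∧ A) ⊃ B) ∧ C) = min(0, 0.5) = 0
((¬A ∨ ¬C) ∧ (¬(((A ⊃ C) ∧ A) ⊃ B) ∧ C)) = min(0, 0) = 0
((¬(¬B ∧ A) ∧ A) ∨ ((¬A ∨ ¬C) ∧ (¬(((A ⊃ C) ∧ A) ⊃ B) ∧ C))) = max(0.6, 0) = 0.6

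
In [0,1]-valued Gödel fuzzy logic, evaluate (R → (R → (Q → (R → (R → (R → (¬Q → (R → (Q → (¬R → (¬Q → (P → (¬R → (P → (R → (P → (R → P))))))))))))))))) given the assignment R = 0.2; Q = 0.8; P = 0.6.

¬Q: Gödel ¬ of 0.8 = 0 (operand ≠ 0)
¬R: Gödel ¬ of 0.2 = 0 (operand ≠ 0)
¬Q: Gödel ¬ of 0.8 = 0 (operand ≠ 0)
¬R: Gödel ¬ of 0.2 = 0 (operand ≠ 0)
(R → P): 0.2 ≤ 0.6, so result = 1
(P → (R → P)): 0.6 ≤ 1, so result = 1
(R → (P → (R → P))): 0.2 ≤ 1, so result = 1
(P → (R → (P → (R → P)))): 0.6 ≤ 1, so result = 1
(¬R → (P → (R → (P → (R → P))))): 0 ≤ 1, so result = 1
(P → (¬R → (P → (R → (P → (R → P)))))): 0.6 ≤ 1, so result = 1
(¬Q → (P → (¬R → (P → (R → (P → (R → P))))))): 0 ≤ 1, so result = 1
(¬R → (¬Q → (P → (¬R → (P → (R → (P → (R → P)))))))): 0 ≤ 1, so result = 1
(Q → (¬R → (¬Q → (P → (¬R → (P → (R → (P → (R → P))))))))): 0.8 ≤ 1, so result = 1
(R → (Q → (¬R → (¬Q → (P → (¬R → (P → (R → (P → (R → P)))))))))): 0.2 ≤ 1, so result = 1
(¬Q → (R → (Q → (¬R → (¬Q → (P → (¬R → (P → (R → (P → (R → P))))))))))): 0 ≤ 1, so result = 1
(R → (¬Q → (R → (Q → (¬R → (¬Q → (P → (¬R → (P → (R → (P → (R → P)))))))))))): 0.2 ≤ 1, so result = 1
(R → (R → (¬Q → (R → (Q → (¬R → (¬Q → (P → (¬R → (P → (R → (P → (R → P))))))))))))): 0.2 ≤ 1, so result = 1
(R → (R → (R → (¬Q → (R → (Q → (¬R → (¬Q → (P → (¬R → (P → (R → (P → (R → P)))))))))))))): 0.2 ≤ 1, so result = 1
(Q → (R → (R → (R → (¬Q → (R → (Q → (¬R → (¬Q → (P → (¬R → (P → (R → (P → (R → P))))))))))))))): 0.8 ≤ 1, so result = 1
(R → (Q → (R → (R → (R → (¬Q → (R → (Q → (¬R → (¬Q → (P → (¬R → (P → (R → (P → (R → P)))))))))))))))): 0.2 ≤ 1, so result = 1
(R → (R → (Q → (R → (R → (R → (¬Q → (R → (Q → (¬R → (¬Q → (P → (¬R → (P → (R → (P → (R → P))))))))))))))))): 0.2 ≤ 1, so result = 1

1.00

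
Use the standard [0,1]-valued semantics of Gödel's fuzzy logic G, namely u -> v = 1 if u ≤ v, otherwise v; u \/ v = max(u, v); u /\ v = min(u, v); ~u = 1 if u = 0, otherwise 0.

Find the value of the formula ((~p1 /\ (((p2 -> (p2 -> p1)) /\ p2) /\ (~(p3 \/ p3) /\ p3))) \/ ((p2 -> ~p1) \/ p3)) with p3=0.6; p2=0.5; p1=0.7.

0.60

~p1: Gödel ¬ of 0.7 = 0 (operand ≠ 0)
(p2 -> p1): 0.5 ≤ 0.7, so result = 1
(p2 -> (p2 -> p1)): 0.5 ≤ 1, so result = 1
((p2 -> (p2 -> p1)) /\ p2) = min(1, 0.5) = 0.5
(p3 \/ p3) = max(0.6, 0.6) = 0.6
~(p3 \/ p3): Gödel ¬ of 0.6 = 0 (operand ≠ 0)
(~(p3 \/ p3) /\ p3) = min(0, 0.6) = 0
(((p2 -> (p2 -> p1)) /\ p2) /\ (~(p3 \/ p3) /\ p3)) = min(0.5, 0) = 0
(~p1 /\ (((p2 -> (p2 -> p1)) /\ p2) /\ (~(p3 \/ p3) /\ p3))) = min(0, 0) = 0
~p1: Gödel ¬ of 0.7 = 0 (operand ≠ 0)
(p2 -> ~p1): 0.5 > 0, so result = 0
((p2 -> ~p1) \/ p3) = max(0, 0.6) = 0.6
((~p1 /\ (((p2 -> (p2 -> p1)) /\ p2) /\ (~(p3 \/ p3) /\ p3))) \/ ((p2 -> ~p1) \/ p3)) = max(0, 0.6) = 0.6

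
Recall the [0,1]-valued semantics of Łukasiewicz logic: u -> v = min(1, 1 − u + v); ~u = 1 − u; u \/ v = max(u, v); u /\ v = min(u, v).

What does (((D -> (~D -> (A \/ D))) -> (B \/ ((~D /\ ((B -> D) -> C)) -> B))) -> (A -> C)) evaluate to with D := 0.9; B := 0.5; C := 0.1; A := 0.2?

~D: Łukasiewicz ¬ gives 1 − 0.9 = 0.1
(A \/ D) = max(0.2, 0.9) = 0.9
(~D -> (A \/ D)): min(1, 1 − 0.1 + 0.9) = 1
(D -> (~D -> (A \/ D))): min(1, 1 − 0.9 + 1) = 1
~D: Łukasiewicz ¬ gives 1 − 0.9 = 0.1
(B -> D): min(1, 1 − 0.5 + 0.9) = 1
((B -> D) -> C): min(1, 1 − 1 + 0.1) = 0.1
(~D /\ ((B -> D) -> C)) = min(0.1, 0.1) = 0.1
((~D /\ ((B -> D) -> C)) -> B): min(1, 1 − 0.1 + 0.5) = 1
(B \/ ((~D /\ ((B -> D) -> C)) -> B)) = max(0.5, 1) = 1
((D -> (~D -> (A \/ D))) -> (B \/ ((~D /\ ((B -> D) -> C)) -> B))): min(1, 1 − 1 + 1) = 1
(A -> C): min(1, 1 − 0.2 + 0.1) = 0.9
(((D -> (~D -> (A \/ D))) -> (B \/ ((~D /\ ((B -> D) -> C)) -> B))) -> (A -> C)): min(1, 1 − 1 + 0.9) = 0.9

0.90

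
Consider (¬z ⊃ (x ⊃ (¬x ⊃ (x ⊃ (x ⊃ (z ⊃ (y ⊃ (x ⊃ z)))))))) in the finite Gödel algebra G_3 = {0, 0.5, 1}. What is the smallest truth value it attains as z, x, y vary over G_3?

Every assignment gives 1. For instance at z = 0, x = 0, y = 0:
  ¬z: Gödel ¬ of 0 = 1 (operand is 0)
  ¬x: Gödel ¬ of 0 = 1 (operand is 0)
  (x ⊃ z): 0 ≤ 0, so result = 1
  (y ⊃ (x ⊃ z)): 0 ≤ 1, so result = 1
  (z ⊃ (y ⊃ (x ⊃ z))): 0 ≤ 1, so result = 1
  (x ⊃ (z ⊃ (y ⊃ (x ⊃ z)))): 0 ≤ 1, so result = 1
  (x ⊃ (x ⊃ (z ⊃ (y ⊃ (x ⊃ z))))): 0 ≤ 1, so result = 1
  (¬x ⊃ (x ⊃ (x ⊃ (z ⊃ (y ⊃ (x ⊃ z)))))): 1 ≤ 1, so result = 1
  (x ⊃ (¬x ⊃ (x ⊃ (x ⊃ (z ⊃ (y ⊃ (x ⊃ z))))))): 0 ≤ 1, so result = 1
  (¬z ⊃ (x ⊃ (¬x ⊃ (x ⊃ (x ⊃ (z ⊃ (y ⊃ (x ⊃ z)))))))): 1 ≤ 1, so result = 1
All 27 assignments give value 1 — the formula is a G_3-tautology.

1.00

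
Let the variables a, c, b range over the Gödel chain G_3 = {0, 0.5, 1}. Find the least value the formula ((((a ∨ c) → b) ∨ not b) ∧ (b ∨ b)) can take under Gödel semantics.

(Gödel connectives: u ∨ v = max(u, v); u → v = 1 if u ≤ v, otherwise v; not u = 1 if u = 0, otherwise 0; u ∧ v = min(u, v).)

0.00

The minimum is attained at a = 0, c = 0, b = 0:
  (a ∨ c) = max(0, 0) = 0
  ((a ∨ c) → b): 0 ≤ 0, so result = 1
  not b: Gödel ¬ of 0 = 1 (operand is 0)
  (((a ∨ c) → b) ∨ not b) = max(1, 1) = 1
  (b ∨ b) = max(0, 0) = 0
  ((((a ∨ c) → b) ∨ not b) ∧ (b ∨ b)) = min(1, 0) = 0
Checking all 27 assignments confirms none give a value below 0.00.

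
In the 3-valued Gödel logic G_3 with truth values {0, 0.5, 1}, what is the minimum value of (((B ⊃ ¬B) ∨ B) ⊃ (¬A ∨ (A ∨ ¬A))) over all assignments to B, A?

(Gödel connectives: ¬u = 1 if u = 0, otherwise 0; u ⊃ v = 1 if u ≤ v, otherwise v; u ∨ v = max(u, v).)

0.50

The minimum is attained at B = 0, A = 0.5:
  ¬B: Gödel ¬ of 0 = 1 (operand is 0)
  (B ⊃ ¬B): 0 ≤ 1, so result = 1
  ((B ⊃ ¬B) ∨ B) = max(1, 0) = 1
  ¬A: Gödel ¬ of 0.5 = 0 (operand ≠ 0)
  ¬A: Gödel ¬ of 0.5 = 0 (operand ≠ 0)
  (A ∨ ¬A) = max(0.5, 0) = 0.5
  (¬A ∨ (A ∨ ¬A)) = max(0, 0.5) = 0.5
  (((B ⊃ ¬B) ∨ B) ⊃ (¬A ∨ (A ∨ ¬A))): 1 > 0.5, so result = 0.5
Checking all 9 assignments confirms none give a value below 0.50.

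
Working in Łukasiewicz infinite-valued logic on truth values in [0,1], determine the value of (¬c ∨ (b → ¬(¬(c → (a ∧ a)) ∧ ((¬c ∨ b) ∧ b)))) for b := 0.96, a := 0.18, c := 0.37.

¬c: Łukasiewicz ¬ gives 1 − 0.37 = 0.63
(a ∧ a) = min(0.18, 0.18) = 0.18
(c → (a ∧ a)): min(1, 1 − 0.37 + 0.18) = 0.81
¬(c → (a ∧ a)): Łukasiewicz ¬ gives 1 − 0.81 = 0.19
¬c: Łukasiewicz ¬ gives 1 − 0.37 = 0.63
(¬c ∨ b) = max(0.63, 0.96) = 0.96
((¬c ∨ b) ∧ b) = min(0.96, 0.96) = 0.96
(¬(c → (a ∧ a)) ∧ ((¬c ∨ b) ∧ b)) = min(0.19, 0.96) = 0.19
¬(¬(c → (a ∧ a)) ∧ ((¬c ∨ b) ∧ b)): Łukasiewicz ¬ gives 1 − 0.19 = 0.81
(b → ¬(¬(c → (a ∧ a)) ∧ ((¬c ∨ b) ∧ b))): min(1, 1 − 0.96 + 0.81) = 0.85
(¬c ∨ (b → ¬(¬(c → (a ∧ a)) ∧ ((¬c ∨ b) ∧ b)))) = max(0.63, 0.85) = 0.85

0.85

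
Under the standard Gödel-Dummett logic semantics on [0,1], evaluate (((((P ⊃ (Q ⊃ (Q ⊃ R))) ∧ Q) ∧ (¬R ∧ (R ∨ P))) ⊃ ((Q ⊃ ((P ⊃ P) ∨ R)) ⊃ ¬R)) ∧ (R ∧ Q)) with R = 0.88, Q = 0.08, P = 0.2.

(Q ⊃ R): 0.08 ≤ 0.88, so result = 1
(Q ⊃ (Q ⊃ R)): 0.08 ≤ 1, so result = 1
(P ⊃ (Q ⊃ (Q ⊃ R))): 0.2 ≤ 1, so result = 1
((P ⊃ (Q ⊃ (Q ⊃ R))) ∧ Q) = min(1, 0.08) = 0.08
¬R: Gödel ¬ of 0.88 = 0 (operand ≠ 0)
(R ∨ P) = max(0.88, 0.2) = 0.88
(¬R ∧ (R ∨ P)) = min(0, 0.88) = 0
(((P ⊃ (Q ⊃ (Q ⊃ R))) ∧ Q) ∧ (¬R ∧ (R ∨ P))) = min(0.08, 0) = 0
(P ⊃ P): 0.2 ≤ 0.2, so result = 1
((P ⊃ P) ∨ R) = max(1, 0.88) = 1
(Q ⊃ ((P ⊃ P) ∨ R)): 0.08 ≤ 1, so result = 1
¬R: Gödel ¬ of 0.88 = 0 (operand ≠ 0)
((Q ⊃ ((P ⊃ P) ∨ R)) ⊃ ¬R): 1 > 0, so result = 0
((((P ⊃ (Q ⊃ (Q ⊃ R))) ∧ Q) ∧ (¬R ∧ (R ∨ P))) ⊃ ((Q ⊃ ((P ⊃ P) ∨ R)) ⊃ ¬R)): 0 ≤ 0, so result = 1
(R ∧ Q) = min(0.88, 0.08) = 0.08
(((((P ⊃ (Q ⊃ (Q ⊃ R))) ∧ Q) ∧ (¬R ∧ (R ∨ P))) ⊃ ((Q ⊃ ((P ⊃ P) ∨ R)) ⊃ ¬R)) ∧ (R ∧ Q)) = min(1, 0.08) = 0.08

0.08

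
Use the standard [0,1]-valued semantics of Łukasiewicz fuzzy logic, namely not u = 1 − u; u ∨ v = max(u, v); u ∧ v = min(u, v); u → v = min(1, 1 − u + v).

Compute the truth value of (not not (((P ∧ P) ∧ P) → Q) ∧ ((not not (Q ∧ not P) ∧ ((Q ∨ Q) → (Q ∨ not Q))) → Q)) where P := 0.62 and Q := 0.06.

(P ∧ P) = min(0.62, 0.62) = 0.62
((P ∧ P) ∧ P) = min(0.62, 0.62) = 0.62
(((P ∧ P) ∧ P) → Q): min(1, 1 − 0.62 + 0.06) = 0.44
not (((P ∧ P) ∧ P) → Q): Łukasiewicz ¬ gives 1 − 0.44 = 0.56
not not (((P ∧ P) ∧ P) → Q): Łukasiewicz ¬ gives 1 − 0.56 = 0.44
not P: Łukasiewicz ¬ gives 1 − 0.62 = 0.38
(Q ∧ not P) = min(0.06, 0.38) = 0.06
not (Q ∧ not P): Łukasiewicz ¬ gives 1 − 0.06 = 0.94
not not (Q ∧ not P): Łukasiewicz ¬ gives 1 − 0.94 = 0.06
(Q ∨ Q) = max(0.06, 0.06) = 0.06
not Q: Łukasiewicz ¬ gives 1 − 0.06 = 0.94
(Q ∨ not Q) = max(0.06, 0.94) = 0.94
((Q ∨ Q) → (Q ∨ not Q)): min(1, 1 − 0.06 + 0.94) = 1
(not not (Q ∧ not P) ∧ ((Q ∨ Q) → (Q ∨ not Q))) = min(0.06, 1) = 0.06
((not not (Q ∧ not P) ∧ ((Q ∨ Q) → (Q ∨ not Q))) → Q): min(1, 1 − 0.06 + 0.06) = 1
(not not (((P ∧ P) ∧ P) → Q) ∧ ((not not (Q ∧ not P) ∧ ((Q ∨ Q) → (Q ∨ not Q))) → Q)) = min(0.44, 1) = 0.44

0.44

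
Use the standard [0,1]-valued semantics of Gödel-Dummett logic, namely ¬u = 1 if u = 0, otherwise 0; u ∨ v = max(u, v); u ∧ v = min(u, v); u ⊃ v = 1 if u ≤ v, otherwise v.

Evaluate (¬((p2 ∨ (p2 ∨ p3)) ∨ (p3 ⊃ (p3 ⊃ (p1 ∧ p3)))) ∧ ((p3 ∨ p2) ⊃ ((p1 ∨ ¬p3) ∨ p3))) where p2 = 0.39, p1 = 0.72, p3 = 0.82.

(p2 ∨ p3) = max(0.39, 0.82) = 0.82
(p2 ∨ (p2 ∨ p3)) = max(0.39, 0.82) = 0.82
(p1 ∧ p3) = min(0.72, 0.82) = 0.72
(p3 ⊃ (p1 ∧ p3)): 0.82 > 0.72, so result = 0.72
(p3 ⊃ (p3 ⊃ (p1 ∧ p3))): 0.82 > 0.72, so result = 0.72
((p2 ∨ (p2 ∨ p3)) ∨ (p3 ⊃ (p3 ⊃ (p1 ∧ p3)))) = max(0.82, 0.72) = 0.82
¬((p2 ∨ (p2 ∨ p3)) ∨ (p3 ⊃ (p3 ⊃ (p1 ∧ p3)))): Gödel ¬ of 0.82 = 0 (operand ≠ 0)
(p3 ∨ p2) = max(0.82, 0.39) = 0.82
¬p3: Gödel ¬ of 0.82 = 0 (operand ≠ 0)
(p1 ∨ ¬p3) = max(0.72, 0) = 0.72
((p1 ∨ ¬p3) ∨ p3) = max(0.72, 0.82) = 0.82
((p3 ∨ p2) ⊃ ((p1 ∨ ¬p3) ∨ p3)): 0.82 ≤ 0.82, so result = 1
(¬((p2 ∨ (p2 ∨ p3)) ∨ (p3 ⊃ (p3 ⊃ (p1 ∧ p3)))) ∧ ((p3 ∨ p2) ⊃ ((p1 ∨ ¬p3) ∨ p3))) = min(0, 1) = 0

0.00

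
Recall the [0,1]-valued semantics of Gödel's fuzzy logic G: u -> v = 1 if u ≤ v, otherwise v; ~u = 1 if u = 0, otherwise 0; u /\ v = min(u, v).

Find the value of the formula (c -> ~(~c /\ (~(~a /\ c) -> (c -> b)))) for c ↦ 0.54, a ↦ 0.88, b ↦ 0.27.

1.00

~c: Gödel ¬ of 0.54 = 0 (operand ≠ 0)
~a: Gödel ¬ of 0.88 = 0 (operand ≠ 0)
(~a /\ c) = min(0, 0.54) = 0
~(~a /\ c): Gödel ¬ of 0 = 1 (operand is 0)
(c -> b): 0.54 > 0.27, so result = 0.27
(~(~a /\ c) -> (c -> b)): 1 > 0.27, so result = 0.27
(~c /\ (~(~a /\ c) -> (c -> b))) = min(0, 0.27) = 0
~(~c /\ (~(~a /\ c) -> (c -> b))): Gödel ¬ of 0 = 1 (operand is 0)
(c -> ~(~c /\ (~(~a /\ c) -> (c -> b)))): 0.54 ≤ 1, so result = 1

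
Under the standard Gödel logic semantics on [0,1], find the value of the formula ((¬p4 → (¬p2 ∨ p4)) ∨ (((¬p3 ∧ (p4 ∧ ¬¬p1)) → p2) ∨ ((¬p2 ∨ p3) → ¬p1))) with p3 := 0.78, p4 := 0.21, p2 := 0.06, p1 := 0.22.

1.00

¬p4: Gödel ¬ of 0.21 = 0 (operand ≠ 0)
¬p2: Gödel ¬ of 0.06 = 0 (operand ≠ 0)
(¬p2 ∨ p4) = max(0, 0.21) = 0.21
(¬p4 → (¬p2 ∨ p4)): 0 ≤ 0.21, so result = 1
¬p3: Gödel ¬ of 0.78 = 0 (operand ≠ 0)
¬p1: Gödel ¬ of 0.22 = 0 (operand ≠ 0)
¬¬p1: Gödel ¬ of 0 = 1 (operand is 0)
(p4 ∧ ¬¬p1) = min(0.21, 1) = 0.21
(¬p3 ∧ (p4 ∧ ¬¬p1)) = min(0, 0.21) = 0
((¬p3 ∧ (p4 ∧ ¬¬p1)) → p2): 0 ≤ 0.06, so result = 1
¬p2: Gödel ¬ of 0.06 = 0 (operand ≠ 0)
(¬p2 ∨ p3) = max(0, 0.78) = 0.78
¬p1: Gödel ¬ of 0.22 = 0 (operand ≠ 0)
((¬p2 ∨ p3) → ¬p1): 0.78 > 0, so result = 0
(((¬p3 ∧ (p4 ∧ ¬¬p1)) → p2) ∨ ((¬p2 ∨ p3) → ¬p1)) = max(1, 0) = 1
((¬p4 → (¬p2 ∨ p4)) ∨ (((¬p3 ∧ (p4 ∧ ¬¬p1)) → p2) ∨ ((¬p2 ∨ p3) → ¬p1))) = max(1, 1) = 1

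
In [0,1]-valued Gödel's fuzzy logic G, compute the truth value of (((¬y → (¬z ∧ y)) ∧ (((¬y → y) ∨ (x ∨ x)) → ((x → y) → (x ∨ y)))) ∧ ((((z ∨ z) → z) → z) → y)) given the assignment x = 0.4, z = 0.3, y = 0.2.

0.20

¬y: Gödel ¬ of 0.2 = 0 (operand ≠ 0)
¬z: Gödel ¬ of 0.3 = 0 (operand ≠ 0)
(¬z ∧ y) = min(0, 0.2) = 0
(¬y → (¬z ∧ y)): 0 ≤ 0, so result = 1
¬y: Gödel ¬ of 0.2 = 0 (operand ≠ 0)
(¬y → y): 0 ≤ 0.2, so result = 1
(x ∨ x) = max(0.4, 0.4) = 0.4
((¬y → y) ∨ (x ∨ x)) = max(1, 0.4) = 1
(x → y): 0.4 > 0.2, so result = 0.2
(x ∨ y) = max(0.4, 0.2) = 0.4
((x → y) → (x ∨ y)): 0.2 ≤ 0.4, so result = 1
(((¬y → y) ∨ (x ∨ x)) → ((x → y) → (x ∨ y))): 1 ≤ 1, so result = 1
((¬y → (¬z ∧ y)) ∧ (((¬y → y) ∨ (x ∨ x)) → ((x → y) → (x ∨ y)))) = min(1, 1) = 1
(z ∨ z) = max(0.3, 0.3) = 0.3
((z ∨ z) → z): 0.3 ≤ 0.3, so result = 1
(((z ∨ z) → z) → z): 1 > 0.3, so result = 0.3
((((z ∨ z) → z) → z) → y): 0.3 > 0.2, so result = 0.2
(((¬y → (¬z ∧ y)) ∧ (((¬y → y) ∨ (x ∨ x)) → ((x → y) → (x ∨ y)))) ∧ ((((z ∨ z) → z) → z) → y)) = min(1, 0.2) = 0.2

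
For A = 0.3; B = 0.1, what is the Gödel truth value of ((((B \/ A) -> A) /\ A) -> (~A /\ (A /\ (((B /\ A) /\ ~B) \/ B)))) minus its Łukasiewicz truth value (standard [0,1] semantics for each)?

-0.80

Gödel evaluation:
  (B \/ A) = max(0.1, 0.3) = 0.3
  ((B \/ A) -> A): 0.3 ≤ 0.3, so result = 1
  (((B \/ A) -> A) /\ A) = min(1, 0.3) = 0.3
  ~A: Gödel ¬ of 0.3 = 0 (operand ≠ 0)
  (B /\ A) = min(0.1, 0.3) = 0.1
  ~B: Gödel ¬ of 0.1 = 0 (operand ≠ 0)
  ((B /\ A) /\ ~B) = min(0.1, 0) = 0
  (((B /\ A) /\ ~B) \/ B) = max(0, 0.1) = 0.1
  (A /\ (((B /\ A) /\ ~B) \/ B)) = min(0.3, 0.1) = 0.1
  (~A /\ (A /\ (((B /\ A) /\ ~B) \/ B))) = min(0, 0.1) = 0
  ((((B \/ A) -> A) /\ A) -> (~A /\ (A /\ (((B /\ A) /\ ~B) \/ B)))): 0.3 > 0, so result = 0
  Gödel value = 0
Łukasiewicz evaluation:
  (B \/ A) = max(0.1, 0.3) = 0.3
  ((B \/ A) -> A): min(1, 1 − 0.3 + 0.3) = 1
  (((B \/ A) -> A) /\ A) = min(1, 0.3) = 0.3
  ~A: Łukasiewicz ¬ gives 1 − 0.3 = 0.7
  (B /\ A) = min(0.1, 0.3) = 0.1
  ~B: Łukasiewicz ¬ gives 1 − 0.1 = 0.9
  ((B /\ A) /\ ~B) = min(0.1, 0.9) = 0.1
  (((B /\ A) /\ ~B) \/ B) = max(0.1, 0.1) = 0.1
  (A /\ (((B /\ A) /\ ~B) \/ B)) = min(0.3, 0.1) = 0.1
  (~A /\ (A /\ (((B /\ A) /\ ~B) \/ B))) = min(0.7, 0.1) = 0.1
  ((((B \/ A) -> A) /\ A) -> (~A /\ (A /\ (((B /\ A) /\ ~B) \/ B)))): min(1, 1 − 0.3 + 0.1) = 0.8
  Łukasiewicz value = 0.8
Difference: 0 − 0.8 = -0.80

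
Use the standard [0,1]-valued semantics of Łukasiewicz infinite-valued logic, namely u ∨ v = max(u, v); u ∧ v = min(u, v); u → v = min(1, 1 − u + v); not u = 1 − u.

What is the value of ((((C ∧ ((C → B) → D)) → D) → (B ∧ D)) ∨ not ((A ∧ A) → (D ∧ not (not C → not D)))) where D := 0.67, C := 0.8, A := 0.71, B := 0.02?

(C → B): min(1, 1 − 0.8 + 0.02) = 0.22
((C → B) → D): min(1, 1 − 0.22 + 0.67) = 1
(C ∧ ((C → B) → D)) = min(0.8, 1) = 0.8
((C ∧ ((C → B) → D)) → D): min(1, 1 − 0.8 + 0.67) = 0.87
(B ∧ D) = min(0.02, 0.67) = 0.02
(((C ∧ ((C → B) → D)) → D) → (B ∧ D)): min(1, 1 − 0.87 + 0.02) = 0.15
(A ∧ A) = min(0.71, 0.71) = 0.71
not C: Łukasiewicz ¬ gives 1 − 0.8 = 0.2
not D: Łukasiewicz ¬ gives 1 − 0.67 = 0.33
(not C → not D): min(1, 1 − 0.2 + 0.33) = 1
not (not C → not D): Łukasiewicz ¬ gives 1 − 1 = 0
(D ∧ not (not C → not D)) = min(0.67, 0) = 0
((A ∧ A) → (D ∧ not (not C → not D))): min(1, 1 − 0.71 + 0) = 0.29
not ((A ∧ A) → (D ∧ not (not C → not D))): Łukasiewicz ¬ gives 1 − 0.29 = 0.71
((((C ∧ ((C → B) → D)) → D) → (B ∧ D)) ∨ not ((A ∧ A) → (D ∧ not (not C → not D)))) = max(0.15, 0.71) = 0.71

0.71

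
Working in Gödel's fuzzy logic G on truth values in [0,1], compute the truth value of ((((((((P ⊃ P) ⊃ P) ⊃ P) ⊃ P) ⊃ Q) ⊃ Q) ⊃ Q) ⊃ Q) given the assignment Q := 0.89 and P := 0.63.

0.89

(P ⊃ P): 0.63 ≤ 0.63, so result = 1
((P ⊃ P) ⊃ P): 1 > 0.63, so result = 0.63
(((P ⊃ P) ⊃ P) ⊃ P): 0.63 ≤ 0.63, so result = 1
((((P ⊃ P) ⊃ P) ⊃ P) ⊃ P): 1 > 0.63, so result = 0.63
(((((P ⊃ P) ⊃ P) ⊃ P) ⊃ P) ⊃ Q): 0.63 ≤ 0.89, so result = 1
((((((P ⊃ P) ⊃ P) ⊃ P) ⊃ P) ⊃ Q) ⊃ Q): 1 > 0.89, so result = 0.89
(((((((P ⊃ P) ⊃ P) ⊃ P) ⊃ P) ⊃ Q) ⊃ Q) ⊃ Q): 0.89 ≤ 0.89, so result = 1
((((((((P ⊃ P) ⊃ P) ⊃ P) ⊃ P) ⊃ Q) ⊃ Q) ⊃ Q) ⊃ Q): 1 > 0.89, so result = 0.89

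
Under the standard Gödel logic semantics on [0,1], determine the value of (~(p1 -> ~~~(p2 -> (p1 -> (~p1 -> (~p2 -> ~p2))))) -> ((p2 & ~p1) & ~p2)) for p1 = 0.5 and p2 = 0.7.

0.00

~p1: Gödel ¬ of 0.5 = 0 (operand ≠ 0)
~p2: Gödel ¬ of 0.7 = 0 (operand ≠ 0)
~p2: Gödel ¬ of 0.7 = 0 (operand ≠ 0)
(~p2 -> ~p2): 0 ≤ 0, so result = 1
(~p1 -> (~p2 -> ~p2)): 0 ≤ 1, so result = 1
(p1 -> (~p1 -> (~p2 -> ~p2))): 0.5 ≤ 1, so result = 1
(p2 -> (p1 -> (~p1 -> (~p2 -> ~p2)))): 0.7 ≤ 1, so result = 1
~(p2 -> (p1 -> (~p1 -> (~p2 -> ~p2)))): Gödel ¬ of 1 = 0 (operand ≠ 0)
~~(p2 -> (p1 -> (~p1 -> (~p2 -> ~p2)))): Gödel ¬ of 0 = 1 (operand is 0)
~~~(p2 -> (p1 -> (~p1 -> (~p2 -> ~p2)))): Gödel ¬ of 1 = 0 (operand ≠ 0)
(p1 -> ~~~(p2 -> (p1 -> (~p1 -> (~p2 -> ~p2))))): 0.5 > 0, so result = 0
~(p1 -> ~~~(p2 -> (p1 -> (~p1 -> (~p2 -> ~p2))))): Gödel ¬ of 0 = 1 (operand is 0)
~p1: Gödel ¬ of 0.5 = 0 (operand ≠ 0)
(p2 & ~p1) = min(0.7, 0) = 0
~p2: Gödel ¬ of 0.7 = 0 (operand ≠ 0)
((p2 & ~p1) & ~p2) = min(0, 0) = 0
(~(p1 -> ~~~(p2 -> (p1 -> (~p1 -> (~p2 -> ~p2))))) -> ((p2 & ~p1) & ~p2)): 1 > 0, so result = 0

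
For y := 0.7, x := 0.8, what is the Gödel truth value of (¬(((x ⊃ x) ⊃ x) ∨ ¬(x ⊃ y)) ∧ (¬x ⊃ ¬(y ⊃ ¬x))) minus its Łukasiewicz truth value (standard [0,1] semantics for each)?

-0.20

Gödel evaluation:
  (x ⊃ x): 0.8 ≤ 0.8, so result = 1
  ((x ⊃ x) ⊃ x): 1 > 0.8, so result = 0.8
  (x ⊃ y): 0.8 > 0.7, so result = 0.7
  ¬(x ⊃ y): Gödel ¬ of 0.7 = 0 (operand ≠ 0)
  (((x ⊃ x) ⊃ x) ∨ ¬(x ⊃ y)) = max(0.8, 0) = 0.8
  ¬(((x ⊃ x) ⊃ x) ∨ ¬(x ⊃ y)): Gödel ¬ of 0.8 = 0 (operand ≠ 0)
  ¬x: Gödel ¬ of 0.8 = 0 (operand ≠ 0)
  ¬x: Gödel ¬ of 0.8 = 0 (operand ≠ 0)
  (y ⊃ ¬x): 0.7 > 0, so result = 0
  ¬(y ⊃ ¬x): Gödel ¬ of 0 = 1 (operand is 0)
  (¬x ⊃ ¬(y ⊃ ¬x)): 0 ≤ 1, so result = 1
  (¬(((x ⊃ x) ⊃ x) ∨ ¬(x ⊃ y)) ∧ (¬x ⊃ ¬(y ⊃ ¬x))) = min(0, 1) = 0
  Gödel value = 0
Łukasiewicz evaluation:
  (x ⊃ x): min(1, 1 − 0.8 + 0.8) = 1
  ((x ⊃ x) ⊃ x): min(1, 1 − 1 + 0.8) = 0.8
  (x ⊃ y): min(1, 1 − 0.8 + 0.7) = 0.9
  ¬(x ⊃ y): Łukasiewicz ¬ gives 1 − 0.9 = 0.1
  (((x ⊃ x) ⊃ x) ∨ ¬(x ⊃ y)) = max(0.8, 0.1) = 0.8
  ¬(((x ⊃ x) ⊃ x) ∨ ¬(x ⊃ y)): Łukasiewicz ¬ gives 1 − 0.8 = 0.2
  ¬x: Łukasiewicz ¬ gives 1 − 0.8 = 0.2
  ¬x: Łukasiewicz ¬ gives 1 − 0.8 = 0.2
  (y ⊃ ¬x): min(1, 1 − 0.7 + 0.2) = 0.5
  ¬(y ⊃ ¬x): Łukasiewicz ¬ gives 1 − 0.5 = 0.5
  (¬x ⊃ ¬(y ⊃ ¬x)): min(1, 1 − 0.2 + 0.5) = 1
  (¬(((x ⊃ x) ⊃ x) ∨ ¬(x ⊃ y)) ∧ (¬x ⊃ ¬(y ⊃ ¬x))) = min(0.2, 1) = 0.2
  Łukasiewicz value = 0.2
Difference: 0 − 0.2 = -0.20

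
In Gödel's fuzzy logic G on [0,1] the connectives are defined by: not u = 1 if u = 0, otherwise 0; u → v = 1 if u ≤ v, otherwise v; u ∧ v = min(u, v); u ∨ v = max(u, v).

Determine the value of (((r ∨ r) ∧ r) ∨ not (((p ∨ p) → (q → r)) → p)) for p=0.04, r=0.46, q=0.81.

(r ∨ r) = max(0.46, 0.46) = 0.46
((r ∨ r) ∧ r) = min(0.46, 0.46) = 0.46
(p ∨ p) = max(0.04, 0.04) = 0.04
(q → r): 0.81 > 0.46, so result = 0.46
((p ∨ p) → (q → r)): 0.04 ≤ 0.46, so result = 1
(((p ∨ p) → (q → r)) → p): 1 > 0.04, so result = 0.04
not (((p ∨ p) → (q → r)) → p): Gödel ¬ of 0.04 = 0 (operand ≠ 0)
(((r ∨ r) ∧ r) ∨ not (((p ∨ p) → (q → r)) → p)) = max(0.46, 0) = 0.46

0.46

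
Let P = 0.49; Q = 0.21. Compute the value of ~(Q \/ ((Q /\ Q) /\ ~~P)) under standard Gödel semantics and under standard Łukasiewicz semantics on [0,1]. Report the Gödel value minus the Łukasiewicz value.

-0.79

Gödel evaluation:
  (Q /\ Q) = min(0.21, 0.21) = 0.21
  ~P: Gödel ¬ of 0.49 = 0 (operand ≠ 0)
  ~~P: Gödel ¬ of 0 = 1 (operand is 0)
  ((Q /\ Q) /\ ~~P) = min(0.21, 1) = 0.21
  (Q \/ ((Q /\ Q) /\ ~~P)) = max(0.21, 0.21) = 0.21
  ~(Q \/ ((Q /\ Q) /\ ~~P)): Gödel ¬ of 0.21 = 0 (operand ≠ 0)
  Gödel value = 0
Łukasiewicz evaluation:
  (Q /\ Q) = min(0.21, 0.21) = 0.21
  ~P: Łukasiewicz ¬ gives 1 − 0.49 = 0.51
  ~~P: Łukasiewicz ¬ gives 1 − 0.51 = 0.49
  ((Q /\ Q) /\ ~~P) = min(0.21, 0.49) = 0.21
  (Q \/ ((Q /\ Q) /\ ~~P)) = max(0.21, 0.21) = 0.21
  ~(Q \/ ((Q /\ Q) /\ ~~P)): Łukasiewicz ¬ gives 1 − 0.21 = 0.79
  Łukasiewicz value = 0.79
Difference: 0 − 0.79 = -0.79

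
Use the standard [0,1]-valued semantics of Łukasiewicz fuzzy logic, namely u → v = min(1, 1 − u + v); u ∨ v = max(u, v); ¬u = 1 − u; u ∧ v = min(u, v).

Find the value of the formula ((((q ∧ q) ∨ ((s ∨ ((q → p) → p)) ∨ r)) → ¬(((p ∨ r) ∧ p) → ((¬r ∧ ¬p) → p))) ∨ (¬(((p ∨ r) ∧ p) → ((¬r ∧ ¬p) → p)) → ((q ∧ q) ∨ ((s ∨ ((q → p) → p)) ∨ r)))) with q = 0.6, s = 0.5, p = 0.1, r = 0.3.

(q ∧ q) = min(0.6, 0.6) = 0.6
(q → p): min(1, 1 − 0.6 + 0.1) = 0.5
((q → p) → p): min(1, 1 − 0.5 + 0.1) = 0.6
(s ∨ ((q → p) → p)) = max(0.5, 0.6) = 0.6
((s ∨ ((q → p) → p)) ∨ r) = max(0.6, 0.3) = 0.6
((q ∧ q) ∨ ((s ∨ ((q → p) → p)) ∨ r)) = max(0.6, 0.6) = 0.6
(p ∨ r) = max(0.1, 0.3) = 0.3
((p ∨ r) ∧ p) = min(0.3, 0.1) = 0.1
¬r: Łukasiewicz ¬ gives 1 − 0.3 = 0.7
¬p: Łukasiewicz ¬ gives 1 − 0.1 = 0.9
(¬r ∧ ¬p) = min(0.7, 0.9) = 0.7
((¬r ∧ ¬p) → p): min(1, 1 − 0.7 + 0.1) = 0.4
(((p ∨ r) ∧ p) → ((¬r ∧ ¬p) → p)): min(1, 1 − 0.1 + 0.4) = 1
¬(((p ∨ r) ∧ p) → ((¬r ∧ ¬p) → p)): Łukasiewicz ¬ gives 1 − 1 = 0
(((q ∧ q) ∨ ((s ∨ ((q → p) → p)) ∨ r)) → ¬(((p ∨ r) ∧ p) → ((¬r ∧ ¬p) → p))): min(1, 1 − 0.6 + 0) = 0.4
(p ∨ r) = max(0.1, 0.3) = 0.3
((p ∨ r) ∧ p) = min(0.3, 0.1) = 0.1
¬r: Łukasiewicz ¬ gives 1 − 0.3 = 0.7
¬p: Łukasiewicz ¬ gives 1 − 0.1 = 0.9
(¬r ∧ ¬p) = min(0.7, 0.9) = 0.7
((¬r ∧ ¬p) → p): min(1, 1 − 0.7 + 0.1) = 0.4
(((p ∨ r) ∧ p) → ((¬r ∧ ¬p) → p)): min(1, 1 − 0.1 + 0.4) = 1
¬(((p ∨ r) ∧ p) → ((¬r ∧ ¬p) → p)): Łukasiewicz ¬ gives 1 − 1 = 0
(q ∧ q) = min(0.6, 0.6) = 0.6
(q → p): min(1, 1 − 0.6 + 0.1) = 0.5
((q → p) → p): min(1, 1 − 0.5 + 0.1) = 0.6
(s ∨ ((q → p) → p)) = max(0.5, 0.6) = 0.6
((s ∨ ((q → p) → p)) ∨ r) = max(0.6, 0.3) = 0.6
((q ∧ q) ∨ ((s ∨ ((q → p) → p)) ∨ r)) = max(0.6, 0.6) = 0.6
(¬(((p ∨ r) ∧ p) → ((¬r ∧ ¬p) → p)) → ((q ∧ q) ∨ ((s ∨ ((q → p) → p)) ∨ r))): min(1, 1 − 0 + 0.6) = 1
((((q ∧ q) ∨ ((s ∨ ((q → p) → p)) ∨ r)) → ¬(((p ∨ r) ∧ p) → ((¬r ∧ ¬p) → p))) ∨ (¬(((p ∨ r) ∧ p) → ((¬r ∧ ¬p) → p)) → ((q ∧ q) ∨ ((s ∨ ((q → p) → p)) ∨ r)))) = max(0.4, 1) = 1

1.00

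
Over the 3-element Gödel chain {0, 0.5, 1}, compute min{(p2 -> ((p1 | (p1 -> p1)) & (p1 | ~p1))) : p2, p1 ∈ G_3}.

The minimum is attained at p2 = 1, p1 = 0.5:
  (p1 -> p1): 0.5 ≤ 0.5, so result = 1
  (p1 | (p1 -> p1)) = max(0.5, 1) = 1
  ~p1: Gödel ¬ of 0.5 = 0 (operand ≠ 0)
  (p1 | ~p1) = max(0.5, 0) = 0.5
  ((p1 | (p1 -> p1)) & (p1 | ~p1)) = min(1, 0.5) = 0.5
  (p2 -> ((p1 | (p1 -> p1)) & (p1 | ~p1))): 1 > 0.5, so result = 0.5
Checking all 9 assignments confirms none give a value below 0.50.

0.50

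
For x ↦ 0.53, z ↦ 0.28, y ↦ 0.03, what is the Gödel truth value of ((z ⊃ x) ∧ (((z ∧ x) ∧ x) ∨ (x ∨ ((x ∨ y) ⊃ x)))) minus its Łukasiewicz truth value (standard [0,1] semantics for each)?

Gödel evaluation:
  (z ⊃ x): 0.28 ≤ 0.53, so result = 1
  (z ∧ x) = min(0.28, 0.53) = 0.28
  ((z ∧ x) ∧ x) = min(0.28, 0.53) = 0.28
  (x ∨ y) = max(0.53, 0.03) = 0.53
  ((x ∨ y) ⊃ x): 0.53 ≤ 0.53, so result = 1
  (x ∨ ((x ∨ y) ⊃ x)) = max(0.53, 1) = 1
  (((z ∧ x) ∧ x) ∨ (x ∨ ((x ∨ y) ⊃ x))) = max(0.28, 1) = 1
  ((z ⊃ x) ∧ (((z ∧ x) ∧ x) ∨ (x ∨ ((x ∨ y) ⊃ x)))) = min(1, 1) = 1
  Gödel value = 1
Łukasiewicz evaluation:
  (z ⊃ x): min(1, 1 − 0.28 + 0.53) = 1
  (z ∧ x) = min(0.28, 0.53) = 0.28
  ((z ∧ x) ∧ x) = min(0.28, 0.53) = 0.28
  (x ∨ y) = max(0.53, 0.03) = 0.53
  ((x ∨ y) ⊃ x): min(1, 1 − 0.53 + 0.53) = 1
  (x ∨ ((x ∨ y) ⊃ x)) = max(0.53, 1) = 1
  (((z ∧ x) ∧ x) ∨ (x ∨ ((x ∨ y) ⊃ x))) = max(0.28, 1) = 1
  ((z ⊃ x) ∧ (((z ∧ x) ∧ x) ∨ (x ∨ ((x ∨ y) ⊃ x)))) = min(1, 1) = 1
  Łukasiewicz value = 1
Difference: 1 − 1 = 0.00

0.00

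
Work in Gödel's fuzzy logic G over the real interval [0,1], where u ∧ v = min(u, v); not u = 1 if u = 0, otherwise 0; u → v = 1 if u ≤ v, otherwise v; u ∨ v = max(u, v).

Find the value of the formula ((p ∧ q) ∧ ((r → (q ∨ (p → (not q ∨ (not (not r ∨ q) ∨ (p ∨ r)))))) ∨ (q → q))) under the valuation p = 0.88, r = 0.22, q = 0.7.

(p ∧ q) = min(0.88, 0.7) = 0.7
not q: Gödel ¬ of 0.7 = 0 (operand ≠ 0)
not r: Gödel ¬ of 0.22 = 0 (operand ≠ 0)
(not r ∨ q) = max(0, 0.7) = 0.7
not (not r ∨ q): Gödel ¬ of 0.7 = 0 (operand ≠ 0)
(p ∨ r) = max(0.88, 0.22) = 0.88
(not (not r ∨ q) ∨ (p ∨ r)) = max(0, 0.88) = 0.88
(not q ∨ (not (not r ∨ q) ∨ (p ∨ r))) = max(0, 0.88) = 0.88
(p → (not q ∨ (not (not r ∨ q) ∨ (p ∨ r)))): 0.88 ≤ 0.88, so result = 1
(q ∨ (p → (not q ∨ (not (not r ∨ q) ∨ (p ∨ r))))) = max(0.7, 1) = 1
(r → (q ∨ (p → (not q ∨ (not (not r ∨ q) ∨ (p ∨ r)))))): 0.22 ≤ 1, so result = 1
(q → q): 0.7 ≤ 0.7, so result = 1
((r → (q ∨ (p → (not q ∨ (not (not r ∨ q) ∨ (p ∨ r)))))) ∨ (q → q)) = max(1, 1) = 1
((p ∧ q) ∧ ((r → (q ∨ (p → (not q ∨ (not (not r ∨ q) ∨ (p ∨ r)))))) ∨ (q → q))) = min(0.7, 1) = 0.7

0.70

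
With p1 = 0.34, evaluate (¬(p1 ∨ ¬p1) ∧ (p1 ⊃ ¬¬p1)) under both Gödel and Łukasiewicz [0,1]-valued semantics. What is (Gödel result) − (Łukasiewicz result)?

Gödel evaluation:
  ¬p1: Gödel ¬ of 0.34 = 0 (operand ≠ 0)
  (p1 ∨ ¬p1) = max(0.34, 0) = 0.34
  ¬(p1 ∨ ¬p1): Gödel ¬ of 0.34 = 0 (operand ≠ 0)
  ¬p1: Gödel ¬ of 0.34 = 0 (operand ≠ 0)
  ¬¬p1: Gödel ¬ of 0 = 1 (operand is 0)
  (p1 ⊃ ¬¬p1): 0.34 ≤ 1, so result = 1
  (¬(p1 ∨ ¬p1) ∧ (p1 ⊃ ¬¬p1)) = min(0, 1) = 0
  Gödel value = 0
Łukasiewicz evaluation:
  ¬p1: Łukasiewicz ¬ gives 1 − 0.34 = 0.66
  (p1 ∨ ¬p1) = max(0.34, 0.66) = 0.66
  ¬(p1 ∨ ¬p1): Łukasiewicz ¬ gives 1 − 0.66 = 0.34
  ¬p1: Łukasiewicz ¬ gives 1 − 0.34 = 0.66
  ¬¬p1: Łukasiewicz ¬ gives 1 − 0.66 = 0.34
  (p1 ⊃ ¬¬p1): min(1, 1 − 0.34 + 0.34) = 1
  (¬(p1 ∨ ¬p1) ∧ (p1 ⊃ ¬¬p1)) = min(0.34, 1) = 0.34
  Łukasiewicz value = 0.34
Difference: 0 − 0.34 = -0.34

-0.34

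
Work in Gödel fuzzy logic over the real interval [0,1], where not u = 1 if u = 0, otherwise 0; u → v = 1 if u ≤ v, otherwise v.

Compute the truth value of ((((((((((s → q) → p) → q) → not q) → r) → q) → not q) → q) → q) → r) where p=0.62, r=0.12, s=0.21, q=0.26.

0.12

(s → q): 0.21 ≤ 0.26, so result = 1
((s → q) → p): 1 > 0.62, so result = 0.62
(((s → q) → p) → q): 0.62 > 0.26, so result = 0.26
not q: Gödel ¬ of 0.26 = 0 (operand ≠ 0)
((((s → q) → p) → q) → not q): 0.26 > 0, so result = 0
(((((s → q) → p) → q) → not q) → r): 0 ≤ 0.12, so result = 1
((((((s → q) → p) → q) → not q) → r) → q): 1 > 0.26, so result = 0.26
not q: Gödel ¬ of 0.26 = 0 (operand ≠ 0)
(((((((s → q) → p) → q) → not q) → r) → q) → not q): 0.26 > 0, so result = 0
((((((((s → q) → p) → q) → not q) → r) → q) → not q) → q): 0 ≤ 0.26, so result = 1
(((((((((s → q) → p) → q) → not q) → r) → q) → not q) → q) → q): 1 > 0.26, so result = 0.26
((((((((((s → q) → p) → q) → not q) → r) → q) → not q) → q) → q) → r): 0.26 > 0.12, so result = 0.12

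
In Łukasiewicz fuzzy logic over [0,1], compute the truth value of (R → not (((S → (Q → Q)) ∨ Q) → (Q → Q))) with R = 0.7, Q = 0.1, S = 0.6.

(Q → Q): min(1, 1 − 0.1 + 0.1) = 1
(S → (Q → Q)): min(1, 1 − 0.6 + 1) = 1
((S → (Q → Q)) ∨ Q) = max(1, 0.1) = 1
(Q → Q): min(1, 1 − 0.1 + 0.1) = 1
(((S → (Q → Q)) ∨ Q) → (Q → Q)): min(1, 1 − 1 + 1) = 1
not (((S → (Q → Q)) ∨ Q) → (Q → Q)): Łukasiewicz ¬ gives 1 − 1 = 0
(R → not (((S → (Q → Q)) ∨ Q) → (Q → Q))): min(1, 1 − 0.7 + 0) = 0.3

0.30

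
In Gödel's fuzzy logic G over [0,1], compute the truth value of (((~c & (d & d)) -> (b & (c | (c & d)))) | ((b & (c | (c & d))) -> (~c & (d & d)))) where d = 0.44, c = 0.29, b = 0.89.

1.00

~c: Gödel ¬ of 0.29 = 0 (operand ≠ 0)
(d & d) = min(0.44, 0.44) = 0.44
(~c & (d & d)) = min(0, 0.44) = 0
(c & d) = min(0.29, 0.44) = 0.29
(c | (c & d)) = max(0.29, 0.29) = 0.29
(b & (c | (c & d))) = min(0.89, 0.29) = 0.29
((~c & (d & d)) -> (b & (c | (c & d)))): 0 ≤ 0.29, so result = 1
(c & d) = min(0.29, 0.44) = 0.29
(c | (c & d)) = max(0.29, 0.29) = 0.29
(b & (c | (c & d))) = min(0.89, 0.29) = 0.29
~c: Gödel ¬ of 0.29 = 0 (operand ≠ 0)
(d & d) = min(0.44, 0.44) = 0.44
(~c & (d & d)) = min(0, 0.44) = 0
((b & (c | (c & d))) -> (~c & (d & d))): 0.29 > 0, so result = 0
(((~c & (d & d)) -> (b & (c | (c & d)))) | ((b & (c | (c & d))) -> (~c & (d & d)))) = max(1, 0) = 1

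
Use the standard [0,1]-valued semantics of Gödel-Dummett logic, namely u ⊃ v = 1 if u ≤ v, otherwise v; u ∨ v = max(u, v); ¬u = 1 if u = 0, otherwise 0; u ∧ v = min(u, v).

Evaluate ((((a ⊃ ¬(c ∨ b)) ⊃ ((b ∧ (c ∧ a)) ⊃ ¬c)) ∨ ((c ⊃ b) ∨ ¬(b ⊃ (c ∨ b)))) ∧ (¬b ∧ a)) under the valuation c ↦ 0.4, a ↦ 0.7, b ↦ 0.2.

0.00

(c ∨ b) = max(0.4, 0.2) = 0.4
¬(c ∨ b): Gödel ¬ of 0.4 = 0 (operand ≠ 0)
(a ⊃ ¬(c ∨ b)): 0.7 > 0, so result = 0
(c ∧ a) = min(0.4, 0.7) = 0.4
(b ∧ (c ∧ a)) = min(0.2, 0.4) = 0.2
¬c: Gödel ¬ of 0.4 = 0 (operand ≠ 0)
((b ∧ (c ∧ a)) ⊃ ¬c): 0.2 > 0, so result = 0
((a ⊃ ¬(c ∨ b)) ⊃ ((b ∧ (c ∧ a)) ⊃ ¬c)): 0 ≤ 0, so result = 1
(c ⊃ b): 0.4 > 0.2, so result = 0.2
(c ∨ b) = max(0.4, 0.2) = 0.4
(b ⊃ (c ∨ b)): 0.2 ≤ 0.4, so result = 1
¬(b ⊃ (c ∨ b)): Gödel ¬ of 1 = 0 (operand ≠ 0)
((c ⊃ b) ∨ ¬(b ⊃ (c ∨ b))) = max(0.2, 0) = 0.2
(((a ⊃ ¬(c ∨ b)) ⊃ ((b ∧ (c ∧ a)) ⊃ ¬c)) ∨ ((c ⊃ b) ∨ ¬(b ⊃ (c ∨ b)))) = max(1, 0.2) = 1
¬b: Gödel ¬ of 0.2 = 0 (operand ≠ 0)
(¬b ∧ a) = min(0, 0.7) = 0
((((a ⊃ ¬(c ∨ b)) ⊃ ((b ∧ (c ∧ a)) ⊃ ¬c)) ∨ ((c ⊃ b) ∨ ¬(b ⊃ (c ∨ b)))) ∧ (¬b ∧ a)) = min(1, 0) = 0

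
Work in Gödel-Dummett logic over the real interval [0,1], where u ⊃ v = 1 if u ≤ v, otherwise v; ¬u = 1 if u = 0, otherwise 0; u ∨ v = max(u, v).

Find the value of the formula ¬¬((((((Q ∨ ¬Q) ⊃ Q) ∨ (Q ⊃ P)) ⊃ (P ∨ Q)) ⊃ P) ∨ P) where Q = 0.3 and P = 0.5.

¬Q: Gödel ¬ of 0.3 = 0 (operand ≠ 0)
(Q ∨ ¬Q) = max(0.3, 0) = 0.3
((Q ∨ ¬Q) ⊃ Q): 0.3 ≤ 0.3, so result = 1
(Q ⊃ P): 0.3 ≤ 0.5, so result = 1
(((Q ∨ ¬Q) ⊃ Q) ∨ (Q ⊃ P)) = max(1, 1) = 1
(P ∨ Q) = max(0.5, 0.3) = 0.5
((((Q ∨ ¬Q) ⊃ Q) ∨ (Q ⊃ P)) ⊃ (P ∨ Q)): 1 > 0.5, so result = 0.5
(((((Q ∨ ¬Q) ⊃ Q) ∨ (Q ⊃ P)) ⊃ (P ∨ Q)) ⊃ P): 0.5 ≤ 0.5, so result = 1
((((((Q ∨ ¬Q) ⊃ Q) ∨ (Q ⊃ P)) ⊃ (P ∨ Q)) ⊃ P) ∨ P) = max(1, 0.5) = 1
¬((((((Q ∨ ¬Q) ⊃ Q) ∨ (Q ⊃ P)) ⊃ (P ∨ Q)) ⊃ P) ∨ P): Gödel ¬ of 1 = 0 (operand ≠ 0)
¬¬((((((Q ∨ ¬Q) ⊃ Q) ∨ (Q ⊃ P)) ⊃ (P ∨ Q)) ⊃ P) ∨ P): Gödel ¬ of 0 = 1 (operand is 0)

1.00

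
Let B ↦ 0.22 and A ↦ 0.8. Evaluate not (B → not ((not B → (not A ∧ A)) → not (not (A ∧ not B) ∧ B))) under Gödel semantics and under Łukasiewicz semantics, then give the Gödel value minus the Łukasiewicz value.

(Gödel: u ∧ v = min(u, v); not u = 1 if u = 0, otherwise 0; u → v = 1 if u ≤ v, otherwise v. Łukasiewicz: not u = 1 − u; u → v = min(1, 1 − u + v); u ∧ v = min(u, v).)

Gödel evaluation:
  not B: Gödel ¬ of 0.22 = 0 (operand ≠ 0)
  not A: Gödel ¬ of 0.8 = 0 (operand ≠ 0)
  (not A ∧ A) = min(0, 0.8) = 0
  (not B → (not A ∧ A)): 0 ≤ 0, so result = 1
  not B: Gödel ¬ of 0.22 = 0 (operand ≠ 0)
  (A ∧ not B) = min(0.8, 0) = 0
  not (A ∧ not B): Gödel ¬ of 0 = 1 (operand is 0)
  (not (A ∧ not B) ∧ B) = min(1, 0.22) = 0.22
  not (not (A ∧ not B) ∧ B): Gödel ¬ of 0.22 = 0 (operand ≠ 0)
  ((not B → (not A ∧ A)) → not (not (A ∧ not B) ∧ B)): 1 > 0, so result = 0
  not ((not B → (not A ∧ A)) → not (not (A ∧ not B) ∧ B)): Gödel ¬ of 0 = 1 (operand is 0)
  (B → not ((not B → (not A ∧ A)) → not (not (A ∧ not B) ∧ B))): 0.22 ≤ 1, so result = 1
  not (B → not ((not B → (not A ∧ A)) → not (not (A ∧ not B) ∧ B))): Gödel ¬ of 1 = 0 (operand ≠ 0)
  Gödel value = 0
Łukasiewicz evaluation:
  not B: Łukasiewicz ¬ gives 1 − 0.22 = 0.78
  not A: Łukasiewicz ¬ gives 1 − 0.8 = 0.2
  (not A ∧ A) = min(0.2, 0.8) = 0.2
  (not B → (not A ∧ A)): min(1, 1 − 0.78 + 0.2) = 0.42
  not B: Łukasiewicz ¬ gives 1 − 0.22 = 0.78
  (A ∧ not B) = min(0.8, 0.78) = 0.78
  not (A ∧ not B): Łukasiewicz ¬ gives 1 − 0.78 = 0.22
  (not (A ∧ not B) ∧ B) = min(0.22, 0.22) = 0.22
  not (not (A ∧ not B) ∧ B): Łukasiewicz ¬ gives 1 − 0.22 = 0.78
  ((not B → (not A ∧ A)) → not (not (A ∧ not B) ∧ B)): min(1, 1 − 0.42 + 0.78) = 1
  not ((not B → (not A ∧ A)) → not (not (A ∧ not B) ∧ B)): Łukasiewicz ¬ gives 1 − 1 = 0
  (B → not ((not B → (not A ∧ A)) → not (not (A ∧ not B) ∧ B))): min(1, 1 − 0.22 + 0) = 0.78
  not (B → not ((not B → (not A ∧ A)) → not (not (A ∧ not B) ∧ B))): Łukasiewicz ¬ gives 1 − 0.78 = 0.22
  Łukasiewicz value = 0.22
Difference: 0 − 0.22 = -0.22

-0.22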